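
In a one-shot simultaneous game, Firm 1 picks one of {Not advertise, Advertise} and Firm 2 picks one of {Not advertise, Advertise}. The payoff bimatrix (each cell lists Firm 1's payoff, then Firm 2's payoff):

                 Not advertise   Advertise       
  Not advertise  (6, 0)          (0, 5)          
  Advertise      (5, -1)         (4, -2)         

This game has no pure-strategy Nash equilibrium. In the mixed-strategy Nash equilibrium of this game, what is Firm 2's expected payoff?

Set Firm 2's expected payoff from Not advertise equal to that from Advertise:
  Firm 2's payoff to Not advertise: p·0 + (1−p)·(-1) = p - 1
  Firm 2's payoff to Advertise: p·5 + (1−p)·(-2) = 7p - 2
  p - 1 = 7p - 2  ⇒  -6p = -1  ⇒  p = 1/6.
At equilibrium Firm 2 is indifferent across columns, so Firm 2's payoff equals the payoff from Not advertise: (1/6)·0 + (5/6)·(-1) = -5/6.

-5/6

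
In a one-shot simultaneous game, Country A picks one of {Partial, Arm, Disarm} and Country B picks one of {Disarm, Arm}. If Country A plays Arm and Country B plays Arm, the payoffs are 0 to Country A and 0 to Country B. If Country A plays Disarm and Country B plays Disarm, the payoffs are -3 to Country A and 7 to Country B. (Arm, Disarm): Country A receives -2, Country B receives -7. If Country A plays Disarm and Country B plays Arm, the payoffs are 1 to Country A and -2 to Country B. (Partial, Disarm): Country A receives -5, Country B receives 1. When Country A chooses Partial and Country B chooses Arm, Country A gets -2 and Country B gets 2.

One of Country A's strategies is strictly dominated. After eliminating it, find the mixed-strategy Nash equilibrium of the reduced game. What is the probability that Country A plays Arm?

Country A's strategy Partial is strictly dominated by Arm: -2 > -5 and 0 > -2. Eliminate Partial.
In a mixed equilibrium Country B is indifferent between Disarm and Arm; this condition fixes p.
  Country B's payoff from Disarm: p·(-7) + (1−p)·7 = -14p + 7
  Country B's payoff from Arm: p·0 + (1−p)·(-2) = 2p - 2
  -14p + 7 = 2p - 2  ⇒  -16p = -9  ⇒  p = 9/16.

p = 9/16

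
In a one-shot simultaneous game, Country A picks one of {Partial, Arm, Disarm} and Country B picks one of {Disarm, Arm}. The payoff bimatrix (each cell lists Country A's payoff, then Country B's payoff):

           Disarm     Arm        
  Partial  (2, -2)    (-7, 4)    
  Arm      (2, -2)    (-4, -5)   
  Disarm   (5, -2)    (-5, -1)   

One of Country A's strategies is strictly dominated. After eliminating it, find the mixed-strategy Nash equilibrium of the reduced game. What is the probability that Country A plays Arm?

Country A's strategy Partial is strictly dominated by Disarm: 5 > 2 and -5 > -7. Eliminate Partial.
Set Country B's expected payoff from Disarm equal to that from Arm:
  Country B's expected payoff from Disarm: p·(-2) + (1−p)·(-2) = -2
  Country B's expected payoff from Arm: p·(-5) + (1−p)·(-1) = -4p - 1
  -2 = -4p - 1  ⇒  4p = 1  ⇒  p = 1/4.

p = 1/4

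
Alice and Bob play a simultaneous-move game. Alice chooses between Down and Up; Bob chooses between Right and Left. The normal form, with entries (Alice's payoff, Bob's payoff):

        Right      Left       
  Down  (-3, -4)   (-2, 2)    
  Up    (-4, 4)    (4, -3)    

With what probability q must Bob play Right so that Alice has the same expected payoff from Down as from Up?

Alice's indifference between Down and Up determines Bob's mixing probability q:
  Alice's payoff from Down: q·(-3) + (1−q)·(-2) = -q - 2
  Alice's payoff from Up: q·(-4) + (1−q)·4 = -8q + 4
  -q - 2 = -8q + 4  ⇒  7q = 6  ⇒  q = 6/7.

q = 6/7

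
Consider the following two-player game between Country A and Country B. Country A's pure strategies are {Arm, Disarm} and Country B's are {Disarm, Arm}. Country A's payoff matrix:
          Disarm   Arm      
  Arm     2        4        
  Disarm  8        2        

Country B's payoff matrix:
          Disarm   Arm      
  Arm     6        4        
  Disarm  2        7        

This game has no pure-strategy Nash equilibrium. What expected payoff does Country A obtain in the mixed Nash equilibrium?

For Country A to be willing to mix, Country A must be indifferent between Arm and Disarm, which pins down Country B's mix.
  Country A's payoff to Arm: q·2 + (1−q)·4 = -2q + 4
  Country A's payoff to Disarm: q·8 + (1−q)·2 = 6q + 2
  -2q + 4 = 6q + 2  ⇒  -8q = -2  ⇒  q = 1/4.
At equilibrium Country A is indifferent across rows, so Country A's payoff equals the payoff from Arm: (1/4)·2 + (3/4)·4 = 7/2.

7/2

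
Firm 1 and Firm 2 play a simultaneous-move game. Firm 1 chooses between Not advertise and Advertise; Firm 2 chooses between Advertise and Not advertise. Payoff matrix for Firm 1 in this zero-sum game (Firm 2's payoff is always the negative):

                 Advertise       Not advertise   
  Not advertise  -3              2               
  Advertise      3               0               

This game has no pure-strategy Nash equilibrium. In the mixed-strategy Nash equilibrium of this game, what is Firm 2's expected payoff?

Firm 1's mix must leave Firm 2 indifferent between Advertise and Not advertise.
  Firm 2's payoff from Advertise: p·3 + (1−p)·(-3) = 6p - 3
  Firm 2's payoff from Not advertise: p·(-2) + (1−p)·0 = -2p
  6p - 3 = -2p  ⇒  8p = 3  ⇒  p = 3/8.
At equilibrium Firm 2 is indifferent across columns, so Firm 2's payoff equals the payoff from Advertise: (3/8)·3 + (5/8)·(-3) = -3/4.

-3/4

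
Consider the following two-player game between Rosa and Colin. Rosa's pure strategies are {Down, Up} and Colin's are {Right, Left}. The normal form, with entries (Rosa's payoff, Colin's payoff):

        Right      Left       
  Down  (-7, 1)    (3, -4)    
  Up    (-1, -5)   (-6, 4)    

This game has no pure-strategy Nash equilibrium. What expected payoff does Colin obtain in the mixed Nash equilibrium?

For Colin to be willing to mix, Colin must be indifferent between Right and Left, which pins down Rosa's mix.
  Colin's payoff to Right: p·1 + (1−p)·(-5) = 6p - 5
  Colin's payoff to Left: p·(-4) + (1−p)·4 = -8p + 4
  6p - 5 = -8p + 4  ⇒  14p = 9  ⇒  p = 9/14.
At equilibrium Colin is indifferent across columns, so Colin's payoff equals the payoff from Right: (9/14)·1 + (5/14)·(-5) = -8/7.

-8/7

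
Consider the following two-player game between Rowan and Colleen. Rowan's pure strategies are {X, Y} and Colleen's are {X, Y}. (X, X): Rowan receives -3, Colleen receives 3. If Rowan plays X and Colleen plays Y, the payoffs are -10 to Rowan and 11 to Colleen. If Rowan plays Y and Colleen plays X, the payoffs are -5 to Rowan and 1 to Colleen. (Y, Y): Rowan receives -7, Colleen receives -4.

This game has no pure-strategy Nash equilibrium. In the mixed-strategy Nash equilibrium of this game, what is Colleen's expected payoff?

Set Colleen's expected payoff from X equal to that from Y:
  Colleen's payoff from X: p·3 + (1−p)·1 = 2p + 1
  Colleen's payoff from Y: p·11 + (1−p)·(-4) = 15p - 4
  2p + 1 = 15p - 4  ⇒  -13p = -5  ⇒  p = 5/13.
At equilibrium Colleen is indifferent across columns, so Colleen's payoff equals the payoff from X: (5/13)·3 + (8/13)·1 = 23/13.

23/13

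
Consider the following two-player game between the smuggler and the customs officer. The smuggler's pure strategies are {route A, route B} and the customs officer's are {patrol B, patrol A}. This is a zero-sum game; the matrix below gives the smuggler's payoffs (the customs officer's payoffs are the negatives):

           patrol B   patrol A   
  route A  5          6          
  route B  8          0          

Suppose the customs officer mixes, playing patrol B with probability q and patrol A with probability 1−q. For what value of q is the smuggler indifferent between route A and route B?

q = 2/3

The smuggler's indifference between route A and route B determines the customs officer's mixing probability q:
  the smuggler's payoff from route A: q·5 + (1−q)·6 = -q + 6
  the smuggler's payoff from route B: q·8 + (1−q)·0 = 8q
  -q + 6 = 8q  ⇒  -9q = -6  ⇒  q = 2/3.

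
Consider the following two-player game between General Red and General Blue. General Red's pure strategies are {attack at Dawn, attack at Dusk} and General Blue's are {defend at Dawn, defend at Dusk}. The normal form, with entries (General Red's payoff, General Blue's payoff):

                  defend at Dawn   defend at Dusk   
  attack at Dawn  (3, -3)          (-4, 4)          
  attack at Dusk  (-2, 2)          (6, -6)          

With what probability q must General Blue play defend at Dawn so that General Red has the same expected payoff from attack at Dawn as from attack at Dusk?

General Blue's mix must leave General Red indifferent between attack at Dawn and attack at Dusk.
  General Red's expected payoff from attack at Dawn: q·3 + (1−q)·(-4) = 7q - 4
  General Red's expected payoff from attack at Dusk: q·(-2) + (1−q)·6 = -8q + 6
  7q - 4 = -8q + 6  ⇒  15q = 10  ⇒  q = 2/3.

q = 2/3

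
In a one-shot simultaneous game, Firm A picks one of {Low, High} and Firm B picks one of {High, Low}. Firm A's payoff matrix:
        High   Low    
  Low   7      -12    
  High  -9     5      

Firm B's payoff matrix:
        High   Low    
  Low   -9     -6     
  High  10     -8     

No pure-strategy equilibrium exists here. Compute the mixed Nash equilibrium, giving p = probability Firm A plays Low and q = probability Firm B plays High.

p = 6/7, q = 17/33

Set Firm B's expected payoff from High equal to that from Low:
  Firm B's payoff from High: p·(-9) + (1−p)·10 = -19p + 10
  Firm B's payoff from Low: p·(-6) + (1−p)·(-8) = 2p - 8
  -19p + 10 = 2p - 8  ⇒  -21p = -18  ⇒  p = 6/7.
Set Firm A's expected payoff from Low equal to that from High:
  Firm A's payoff from Low: q·7 + (1−q)·(-12) = 19q - 12
  Firm A's payoff from High: q·(-9) + (1−q)·5 = -14q + 5
  19q - 12 = -14q + 5  ⇒  33q = 17  ⇒  q = 17/33.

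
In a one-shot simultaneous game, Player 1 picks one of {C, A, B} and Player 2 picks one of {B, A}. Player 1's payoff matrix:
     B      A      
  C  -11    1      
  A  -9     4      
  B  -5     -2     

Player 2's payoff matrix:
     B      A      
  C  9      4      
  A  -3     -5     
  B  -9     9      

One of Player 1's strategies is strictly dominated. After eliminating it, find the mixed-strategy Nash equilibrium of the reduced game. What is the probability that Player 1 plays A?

Player 1's strategy C is strictly dominated by A: -9 > -11 and 4 > 1. Eliminate C.
Player 1's mix must leave Player 2 indifferent between B and A.
  Player 2's payoff to B: p·(-3) + (1−p)·(-9) = 6p - 9
  Player 2's payoff to A: p·(-5) + (1−p)·9 = -14p + 9
  6p - 9 = -14p + 9  ⇒  20p = 18  ⇒  p = 9/10.

p = 9/10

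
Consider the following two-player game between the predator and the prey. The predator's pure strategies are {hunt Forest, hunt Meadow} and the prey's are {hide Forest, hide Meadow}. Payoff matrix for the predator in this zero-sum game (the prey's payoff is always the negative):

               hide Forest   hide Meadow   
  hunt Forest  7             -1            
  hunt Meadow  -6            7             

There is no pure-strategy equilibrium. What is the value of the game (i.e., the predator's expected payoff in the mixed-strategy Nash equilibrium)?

v = 43/21

In a mixed equilibrium the predator is indifferent between hunt Forest and hunt Meadow; this condition fixes q.
  the predator's payoff from hunt Forest: q·7 + (1−q)·(-1) = 8q - 1
  the predator's payoff from hunt Meadow: q·(-6) + (1−q)·7 = -13q + 7
  8q - 1 = -13q + 7  ⇒  21q = 8  ⇒  q = 8/21.
The value is the predator's expected payoff against this mix (using hunt Forest): (8/21)·7 + (13/21)·(-1) = 43/21.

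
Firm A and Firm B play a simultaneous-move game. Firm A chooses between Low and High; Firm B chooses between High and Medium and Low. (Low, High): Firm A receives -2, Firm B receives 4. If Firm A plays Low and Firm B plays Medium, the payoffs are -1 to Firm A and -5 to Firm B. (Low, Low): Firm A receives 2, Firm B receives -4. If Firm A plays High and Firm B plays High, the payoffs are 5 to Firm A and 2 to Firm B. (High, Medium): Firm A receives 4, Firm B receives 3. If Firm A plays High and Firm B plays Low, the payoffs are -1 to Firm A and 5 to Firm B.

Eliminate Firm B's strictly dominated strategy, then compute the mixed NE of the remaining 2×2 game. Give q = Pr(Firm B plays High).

Firm B's strategy Medium is strictly dominated by Low: -4 > -5 and 5 > 3. Eliminate Medium.
In a mixed equilibrium Firm A is indifferent between Low and High; this condition fixes q.
  Firm A's payoff from Low: q·(-2) + (1−q)·2 = -4q + 2
  Firm A's payoff from High: q·5 + (1−q)·(-1) = 6q - 1
  -4q + 2 = 6q - 1  ⇒  -10q = -3  ⇒  q = 3/10.

q = 3/10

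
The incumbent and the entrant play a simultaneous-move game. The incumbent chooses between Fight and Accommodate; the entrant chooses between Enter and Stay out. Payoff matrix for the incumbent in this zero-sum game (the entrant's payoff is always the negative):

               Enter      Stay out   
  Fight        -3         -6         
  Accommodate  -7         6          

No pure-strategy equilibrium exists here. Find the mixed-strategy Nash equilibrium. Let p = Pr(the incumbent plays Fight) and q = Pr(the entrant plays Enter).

p = 13/16, q = 3/4

In a mixed equilibrium the entrant is indifferent between Enter and Stay out; this condition fixes p.
  the entrant's payoff from Enter: p·3 + (1−p)·7 = -4p + 7
  the entrant's payoff from Stay out: p·6 + (1−p)·(-6) = 12p - 6
  -4p + 7 = 12p - 6  ⇒  -16p = -13  ⇒  p = 13/16.
The entrant's mix must leave the incumbent indifferent between Fight and Accommodate.
  the incumbent's payoff to Fight: q·(-3) + (1−q)·(-6) = 3q - 6
  the incumbent's payoff to Accommodate: q·(-7) + (1−q)·6 = -13q + 6
  3q - 6 = -13q + 6  ⇒  16q = 12  ⇒  q = 3/4.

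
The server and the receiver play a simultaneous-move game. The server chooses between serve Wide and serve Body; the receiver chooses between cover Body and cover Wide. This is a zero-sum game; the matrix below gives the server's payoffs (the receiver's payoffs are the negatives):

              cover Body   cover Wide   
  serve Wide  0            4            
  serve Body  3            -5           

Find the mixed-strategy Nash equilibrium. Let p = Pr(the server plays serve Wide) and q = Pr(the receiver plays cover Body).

The server's mix must leave the receiver indifferent between cover Body and cover Wide.
  the receiver's expected payoff from cover Body: p·0 + (1−p)·(-3) = 3p - 3
  the receiver's expected payoff from cover Wide: p·(-4) + (1−p)·5 = -9p + 5
  3p - 3 = -9p + 5  ⇒  12p = 8  ⇒  p = 2/3.
Set the server's expected payoff from serve Wide equal to that from serve Body:
  the server's payoff from serve Wide: q·0 + (1−q)·4 = -4q + 4
  the server's payoff from serve Body: q·3 + (1−q)·(-5) = 8q - 5
  -4q + 4 = 8q - 5  ⇒  -12q = -9  ⇒  q = 3/4.

p = 2/3, q = 3/4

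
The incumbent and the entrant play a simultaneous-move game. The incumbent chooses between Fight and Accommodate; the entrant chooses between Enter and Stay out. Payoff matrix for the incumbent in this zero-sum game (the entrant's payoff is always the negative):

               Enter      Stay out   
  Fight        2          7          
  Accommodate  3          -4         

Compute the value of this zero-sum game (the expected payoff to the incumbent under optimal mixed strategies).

The incumbent's indifference between Fight and Accommodate determines the entrant's mixing probability q:
  the incumbent's payoff to Fight: q·2 + (1−q)·7 = -5q + 7
  the incumbent's payoff to Accommodate: q·3 + (1−q)·(-4) = 7q - 4
  -5q + 7 = 7q - 4  ⇒  -12q = -11  ⇒  q = 11/12.
The value is the incumbent's expected payoff against this mix (using Fight): (11/12)·2 + (1/12)·7 = 29/12.

v = 29/12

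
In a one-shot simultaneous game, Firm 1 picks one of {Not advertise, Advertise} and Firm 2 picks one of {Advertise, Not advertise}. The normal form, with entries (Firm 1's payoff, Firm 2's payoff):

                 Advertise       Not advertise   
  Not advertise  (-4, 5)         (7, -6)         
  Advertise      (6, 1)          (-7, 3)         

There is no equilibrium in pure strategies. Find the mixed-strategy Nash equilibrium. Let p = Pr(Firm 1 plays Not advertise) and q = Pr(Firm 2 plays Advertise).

p = 2/13, q = 7/12

Firm 1's mix must leave Firm 2 indifferent between Advertise and Not advertise.
  Firm 2's payoff from Advertise: p·5 + (1−p)·1 = 4p + 1
  Firm 2's payoff from Not advertise: p·(-6) + (1−p)·3 = -9p + 3
  4p + 1 = -9p + 3  ⇒  13p = 2  ⇒  p = 2/13.
Firm 2's mix must leave Firm 1 indifferent between Not advertise and Advertise.
  Firm 1's payoff from Not advertise: q·(-4) + (1−q)·7 = -11q + 7
  Firm 1's payoff from Advertise: q·6 + (1−q)·(-7) = 13q - 7
  -11q + 7 = 13q - 7  ⇒  -24q = -14  ⇒  q = 7/12.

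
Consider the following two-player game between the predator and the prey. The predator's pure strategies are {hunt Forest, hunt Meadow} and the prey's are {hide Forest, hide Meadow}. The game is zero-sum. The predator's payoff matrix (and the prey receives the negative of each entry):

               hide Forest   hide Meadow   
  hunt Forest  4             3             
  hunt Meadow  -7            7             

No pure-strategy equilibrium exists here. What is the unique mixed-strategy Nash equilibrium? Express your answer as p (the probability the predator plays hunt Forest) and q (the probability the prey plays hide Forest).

Set the prey's expected payoff from hide Forest equal to that from hide Meadow:
  the prey's payoff to hide Forest: p·(-4) + (1−p)·7 = -11p + 7
  the prey's payoff to hide Meadow: p·(-3) + (1−p)·(-7) = 4p - 7
  -11p + 7 = 4p - 7  ⇒  -15p = -14  ⇒  p = 14/15.
Set the predator's expected payoff from hunt Forest equal to that from hunt Meadow:
  the predator's payoff to hunt Forest: q·4 + (1−q)·3 = q + 3
  the predator's payoff to hunt Meadow: q·(-7) + (1−q)·7 = -14q + 7
  q + 3 = -14q + 7  ⇒  15q = 4  ⇒  q = 4/15.

p = 14/15, q = 4/15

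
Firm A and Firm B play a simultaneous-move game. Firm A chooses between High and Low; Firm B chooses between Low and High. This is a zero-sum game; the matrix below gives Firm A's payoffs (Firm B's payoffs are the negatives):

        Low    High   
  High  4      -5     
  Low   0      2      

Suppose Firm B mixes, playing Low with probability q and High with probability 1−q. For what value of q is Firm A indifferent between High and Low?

For Firm A to be willing to mix, Firm A must be indifferent between High and Low, which pins down Firm B's mix.
  Firm A's payoff to High: q·4 + (1−q)·(-5) = 9q - 5
  Firm A's payoff to Low: q·0 + (1−q)·2 = -2q + 2
  9q - 5 = -2q + 2  ⇒  11q = 7  ⇒  q = 7/11.

q = 7/11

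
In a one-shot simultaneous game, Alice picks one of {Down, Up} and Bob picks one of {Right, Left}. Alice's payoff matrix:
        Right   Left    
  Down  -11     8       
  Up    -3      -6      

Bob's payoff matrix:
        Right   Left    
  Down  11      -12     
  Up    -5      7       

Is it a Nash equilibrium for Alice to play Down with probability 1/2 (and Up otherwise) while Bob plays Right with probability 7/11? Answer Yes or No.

Given Alice's mix p = 1/2, Bob's payoff from Right is 3 but from Left is -5/2. Bob strictly prefers Right, so Bob would not mix.
So the proposed profile is not a Nash equilibrium.

No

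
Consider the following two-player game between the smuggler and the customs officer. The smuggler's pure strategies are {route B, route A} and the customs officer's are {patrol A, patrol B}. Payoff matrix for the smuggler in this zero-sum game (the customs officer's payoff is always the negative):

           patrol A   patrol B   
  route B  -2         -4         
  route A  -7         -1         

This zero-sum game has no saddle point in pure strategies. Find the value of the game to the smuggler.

In a mixed equilibrium the smuggler is indifferent between route B and route A; this condition fixes q.
  the smuggler's expected payoff from route B: q·(-2) + (1−q)·(-4) = 2q - 4
  the smuggler's expected payoff from route A: q·(-7) + (1−q)·(-1) = -6q - 1
  2q - 4 = -6q - 1  ⇒  8q = 3  ⇒  q = 3/8.
The value is the smuggler's expected payoff against this mix (using route B): (3/8)·(-2) + (5/8)·(-4) = -13/4.

v = -13/4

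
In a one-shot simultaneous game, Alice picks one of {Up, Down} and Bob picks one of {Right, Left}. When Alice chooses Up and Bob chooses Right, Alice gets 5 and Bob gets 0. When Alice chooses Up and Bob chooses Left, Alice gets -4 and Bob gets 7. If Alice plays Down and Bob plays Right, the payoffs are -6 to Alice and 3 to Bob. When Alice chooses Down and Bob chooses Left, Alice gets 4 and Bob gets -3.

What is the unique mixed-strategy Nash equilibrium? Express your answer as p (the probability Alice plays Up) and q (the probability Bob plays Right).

p = 6/13, q = 8/19

Set Bob's expected payoff from Right equal to that from Left:
  Bob's expected payoff from Right: p·0 + (1−p)·3 = -3p + 3
  Bob's expected payoff from Left: p·7 + (1−p)·(-3) = 10p - 3
  -3p + 3 = 10p - 3  ⇒  -13p = -6  ⇒  p = 6/13.
In a mixed equilibrium Alice is indifferent between Up and Down; this condition fixes q.
  Alice's payoff to Up: q·5 + (1−q)·(-4) = 9q - 4
  Alice's payoff to Down: q·(-6) + (1−q)·4 = -10q + 4
  9q - 4 = -10q + 4  ⇒  19q = 8  ⇒  q = 8/19.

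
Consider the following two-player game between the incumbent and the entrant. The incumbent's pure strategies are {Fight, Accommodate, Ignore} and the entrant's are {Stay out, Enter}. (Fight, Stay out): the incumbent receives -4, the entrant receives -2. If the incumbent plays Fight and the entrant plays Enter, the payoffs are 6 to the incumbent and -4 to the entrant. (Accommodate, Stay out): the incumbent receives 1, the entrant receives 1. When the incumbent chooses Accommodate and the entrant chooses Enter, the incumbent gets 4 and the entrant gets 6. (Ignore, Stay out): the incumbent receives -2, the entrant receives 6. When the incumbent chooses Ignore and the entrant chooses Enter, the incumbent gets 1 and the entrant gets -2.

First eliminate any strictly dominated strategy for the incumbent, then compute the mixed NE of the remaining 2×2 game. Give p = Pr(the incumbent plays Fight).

p = 5/7

The incumbent's strategy Ignore is strictly dominated by Accommodate: 1 > -2 and 4 > 1. Eliminate Ignore.
Set the entrant's expected payoff from Stay out equal to that from Enter:
  the entrant's expected payoff from Stay out: p·(-2) + (1−p)·1 = -3p + 1
  the entrant's expected payoff from Enter: p·(-4) + (1−p)·6 = -10p + 6
  -3p + 1 = -10p + 6  ⇒  7p = 5  ⇒  p = 5/7.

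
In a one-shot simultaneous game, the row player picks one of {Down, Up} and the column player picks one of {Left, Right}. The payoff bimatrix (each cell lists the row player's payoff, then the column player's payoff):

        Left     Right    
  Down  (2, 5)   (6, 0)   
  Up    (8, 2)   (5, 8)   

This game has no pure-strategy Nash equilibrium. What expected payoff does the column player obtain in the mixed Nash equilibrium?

40/11

The row player's mix must leave the column player indifferent between Left and Right.
  the column player's expected payoff from Left: p·5 + (1−p)·2 = 3p + 2
  the column player's expected payoff from Right: p·0 + (1−p)·8 = -8p + 8
  3p + 2 = -8p + 8  ⇒  11p = 6  ⇒  p = 6/11.
At equilibrium the column player is indifferent across columns, so the column player's payoff equals the payoff from Left: (6/11)·5 + (5/11)·2 = 40/11.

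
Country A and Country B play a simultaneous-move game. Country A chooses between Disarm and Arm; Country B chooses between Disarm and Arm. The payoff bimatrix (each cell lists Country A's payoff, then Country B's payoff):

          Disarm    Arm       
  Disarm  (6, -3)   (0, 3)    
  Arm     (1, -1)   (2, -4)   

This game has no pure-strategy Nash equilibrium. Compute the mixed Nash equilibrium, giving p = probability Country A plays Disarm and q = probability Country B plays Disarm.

Country A's mix must leave Country B indifferent between Disarm and Arm.
  Country B's payoff to Disarm: p·(-3) + (1−p)·(-1) = -2p - 1
  Country B's payoff to Arm: p·3 + (1−p)·(-4) = 7p - 4
  -2p - 1 = 7p - 4  ⇒  -9p = -3  ⇒  p = 1/3.
Country A's indifference between Disarm and Arm determines Country B's mixing probability q:
  Country A's payoff from Disarm: q·6 + (1−q)·0 = 6q
  Country A's payoff from Arm: q·1 + (1−q)·2 = -q + 2
  6q = -q + 2  ⇒  7q = 2  ⇒  q = 2/7.

p = 1/3, q = 2/7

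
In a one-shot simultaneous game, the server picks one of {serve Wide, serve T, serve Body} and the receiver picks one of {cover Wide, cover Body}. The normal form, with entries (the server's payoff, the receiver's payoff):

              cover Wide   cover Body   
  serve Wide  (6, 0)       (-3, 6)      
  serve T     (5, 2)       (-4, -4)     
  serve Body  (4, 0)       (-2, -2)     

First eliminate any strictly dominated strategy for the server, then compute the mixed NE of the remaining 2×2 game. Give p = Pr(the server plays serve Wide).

p = 1/4

The server's strategy serve T is strictly dominated by serve Wide: 6 > 5 and -3 > -4. Eliminate serve T.
In a mixed equilibrium the receiver is indifferent between cover Wide and cover Body; this condition fixes p.
  the receiver's payoff to cover Wide: p·0 + (1−p)·0 = 0
  the receiver's payoff to cover Body: p·6 + (1−p)·(-2) = 8p - 2
  0 = 8p - 2  ⇒  -8p = -2  ⇒  p = 1/4.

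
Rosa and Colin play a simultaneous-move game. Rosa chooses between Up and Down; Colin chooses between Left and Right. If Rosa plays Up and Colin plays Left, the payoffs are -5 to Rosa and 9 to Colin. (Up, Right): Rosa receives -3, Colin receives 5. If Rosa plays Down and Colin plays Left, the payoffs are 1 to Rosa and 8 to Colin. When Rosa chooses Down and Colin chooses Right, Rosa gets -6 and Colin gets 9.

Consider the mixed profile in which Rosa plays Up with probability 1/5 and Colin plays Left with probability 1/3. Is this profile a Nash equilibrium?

Yes

Check Colin's indifference given Rosa's mix p = 1/5:
  payoff from Left = 41/5; payoff from Right = 41/5 — equal.
Check Rosa's indifference given Colin's mix q = 1/3:
  payoff from Up = -11/3; payoff from Down = -11/3 — equal.
Both players are indifferent, so neither can profitably deviate.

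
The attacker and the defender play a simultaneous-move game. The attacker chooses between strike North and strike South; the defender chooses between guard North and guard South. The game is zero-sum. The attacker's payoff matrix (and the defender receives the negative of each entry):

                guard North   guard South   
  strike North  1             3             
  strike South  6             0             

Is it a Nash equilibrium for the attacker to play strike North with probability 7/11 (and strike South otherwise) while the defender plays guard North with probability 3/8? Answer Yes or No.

No

Given the attacker's mix p = 7/11, the defender's payoff from guard North is -31/11 but from guard South is -21/11. The defender strictly prefers guard South, so the defender would not mix.
So the proposed profile is not a Nash equilibrium.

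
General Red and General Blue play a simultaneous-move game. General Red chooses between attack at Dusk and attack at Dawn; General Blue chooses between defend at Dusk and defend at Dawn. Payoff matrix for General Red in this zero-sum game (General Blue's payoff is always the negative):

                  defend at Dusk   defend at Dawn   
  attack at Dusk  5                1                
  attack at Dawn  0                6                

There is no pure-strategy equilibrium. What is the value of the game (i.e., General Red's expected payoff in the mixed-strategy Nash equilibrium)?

v = 3

Set General Red's expected payoff from attack at Dusk equal to that from attack at Dawn:
  General Red's payoff from attack at Dusk: q·5 + (1−q)·1 = 4q + 1
  General Red's payoff from attack at Dawn: q·0 + (1−q)·6 = -6q + 6
  4q + 1 = -6q + 6  ⇒  10q = 5  ⇒  q = 1/2.
The value is General Red's expected payoff against this mix (using attack at Dusk): (1/2)·5 + (1/2)·1 = 3.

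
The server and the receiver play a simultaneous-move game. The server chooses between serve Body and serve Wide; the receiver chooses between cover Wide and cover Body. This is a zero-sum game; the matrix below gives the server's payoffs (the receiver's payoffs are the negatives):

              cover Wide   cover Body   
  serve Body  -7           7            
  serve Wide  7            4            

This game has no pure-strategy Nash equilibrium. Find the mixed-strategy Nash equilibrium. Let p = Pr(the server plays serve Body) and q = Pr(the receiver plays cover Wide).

Set the receiver's expected payoff from cover Wide equal to that from cover Body:
  the receiver's payoff from cover Wide: p·7 + (1−p)·(-7) = 14p - 7
  the receiver's payoff from cover Body: p·(-7) + (1−p)·(-4) = -3p - 4
  14p - 7 = -3p - 4  ⇒  17p = 3  ⇒  p = 3/17.
The server's indifference between serve Body and serve Wide determines the receiver's mixing probability q:
  the server's payoff to serve Body: q·(-7) + (1−q)·7 = -14q + 7
  the server's payoff to serve Wide: q·7 + (1−q)·4 = 3q + 4
  -14q + 7 = 3q + 4  ⇒  -17q = -3  ⇒  q = 3/17.

p = 3/17, q = 3/17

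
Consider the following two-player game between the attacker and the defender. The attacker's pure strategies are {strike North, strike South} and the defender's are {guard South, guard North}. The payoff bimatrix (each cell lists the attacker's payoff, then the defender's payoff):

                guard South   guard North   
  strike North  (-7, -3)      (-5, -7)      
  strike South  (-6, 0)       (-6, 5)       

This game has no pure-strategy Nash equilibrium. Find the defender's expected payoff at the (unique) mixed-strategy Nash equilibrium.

For the defender to be willing to mix, the defender must be indifferent between guard South and guard North, which pins down the attacker's mix.
  the defender's payoff to guard South: p·(-3) + (1−p)·0 = -3p
  the defender's payoff to guard North: p·(-7) + (1−p)·5 = -12p + 5
  -3p = -12p + 5  ⇒  9p = 5  ⇒  p = 5/9.
At equilibrium the defender is indifferent across columns, so the defender's payoff equals the payoff from guard South: (5/9)·(-3) + (4/9)·0 = -5/3.

-5/3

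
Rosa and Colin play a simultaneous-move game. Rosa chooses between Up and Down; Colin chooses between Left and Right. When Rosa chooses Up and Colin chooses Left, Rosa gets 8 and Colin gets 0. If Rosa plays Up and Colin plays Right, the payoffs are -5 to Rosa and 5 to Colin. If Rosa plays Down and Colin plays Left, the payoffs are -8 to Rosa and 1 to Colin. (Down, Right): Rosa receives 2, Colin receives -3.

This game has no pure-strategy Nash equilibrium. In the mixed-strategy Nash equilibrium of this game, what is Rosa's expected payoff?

-24/23

Rosa's indifference between Up and Down determines Colin's mixing probability q:
  Rosa's expected payoff from Up: q·8 + (1−q)·(-5) = 13q - 5
  Rosa's expected payoff from Down: q·(-8) + (1−q)·2 = -10q + 2
  13q - 5 = -10q + 2  ⇒  23q = 7  ⇒  q = 7/23.
At equilibrium Rosa is indifferent across rows, so Rosa's payoff equals the payoff from Up: (7/23)·8 + (16/23)·(-5) = -24/23.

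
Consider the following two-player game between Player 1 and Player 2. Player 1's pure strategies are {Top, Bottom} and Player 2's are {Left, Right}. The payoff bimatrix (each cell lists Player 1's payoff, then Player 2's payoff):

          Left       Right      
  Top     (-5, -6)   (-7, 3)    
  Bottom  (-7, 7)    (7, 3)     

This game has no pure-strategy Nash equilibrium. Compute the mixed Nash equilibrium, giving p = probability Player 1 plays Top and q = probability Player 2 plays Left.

For Player 2 to be willing to mix, Player 2 must be indifferent between Left and Right, which pins down Player 1's mix.
  Player 2's payoff from Left: p·(-6) + (1−p)·7 = -13p + 7
  Player 2's payoff from Right: p·3 + (1−p)·3 = 3
  -13p + 7 = 3  ⇒  -13p = -4  ⇒  p = 4/13.
For Player 1 to be willing to mix, Player 1 must be indifferent between Top and Bottom, which pins down Player 2's mix.
  Player 1's expected payoff from Top: q·(-5) + (1−q)·(-7) = 2q - 7
  Player 1's expected payoff from Bottom: q·(-7) + (1−q)·7 = -14q + 7
  2q - 7 = -14q + 7  ⇒  16q = 14  ⇒  q = 7/8.

p = 4/13, q = 7/8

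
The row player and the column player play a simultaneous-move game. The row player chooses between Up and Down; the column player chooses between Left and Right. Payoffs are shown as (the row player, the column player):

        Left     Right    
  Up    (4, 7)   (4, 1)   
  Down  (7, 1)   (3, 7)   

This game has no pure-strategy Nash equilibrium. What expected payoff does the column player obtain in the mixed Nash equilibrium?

The column player's indifference between Left and Right determines the row player's mixing probability p:
  the column player's expected payoff from Left: p·7 + (1−p)·1 = 6p + 1
  the column player's expected payoff from Right: p·1 + (1−p)·7 = -6p + 7
  6p + 1 = -6p + 7  ⇒  12p = 6  ⇒  p = 1/2.
At equilibrium the column player is indifferent across columns, so the column player's payoff equals the payoff from Left: (1/2)·7 + (1/2)·1 = 4.

4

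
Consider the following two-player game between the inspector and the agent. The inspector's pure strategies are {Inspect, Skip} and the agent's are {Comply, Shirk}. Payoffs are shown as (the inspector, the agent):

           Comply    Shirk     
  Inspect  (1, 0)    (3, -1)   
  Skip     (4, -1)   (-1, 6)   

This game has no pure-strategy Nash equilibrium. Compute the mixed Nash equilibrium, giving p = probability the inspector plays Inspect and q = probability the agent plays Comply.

p = 7/8, q = 4/7

The agent's indifference between Comply and Shirk determines the inspector's mixing probability p:
  the agent's payoff from Comply: p·0 + (1−p)·(-1) = p - 1
  the agent's payoff from Shirk: p·(-1) + (1−p)·6 = -7p + 6
  p - 1 = -7p + 6  ⇒  8p = 7  ⇒  p = 7/8.
For the inspector to be willing to mix, the inspector must be indifferent between Inspect and Skip, which pins down the agent's mix.
  the inspector's payoff from Inspect: q·1 + (1−q)·3 = -2q + 3
  the inspector's payoff from Skip: q·4 + (1−q)·(-1) = 5q - 1
  -2q + 3 = 5q - 1  ⇒  -7q = -4  ⇒  q = 4/7.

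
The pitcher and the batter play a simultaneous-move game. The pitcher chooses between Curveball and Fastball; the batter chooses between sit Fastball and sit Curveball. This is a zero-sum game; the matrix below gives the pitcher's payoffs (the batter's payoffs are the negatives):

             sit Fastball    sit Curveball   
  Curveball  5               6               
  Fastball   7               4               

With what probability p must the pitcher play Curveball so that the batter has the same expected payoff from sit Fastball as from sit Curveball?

The batter's indifference between sit Fastball and sit Curveball determines the pitcher's mixing probability p:
  the batter's expected payoff from sit Fastball: p·(-5) + (1−p)·(-7) = 2p - 7
  the batter's expected payoff from sit Curveball: p·(-6) + (1−p)·(-4) = -2p - 4
  2p - 7 = -2p - 4  ⇒  4p = 3  ⇒  p = 3/4.

p = 3/4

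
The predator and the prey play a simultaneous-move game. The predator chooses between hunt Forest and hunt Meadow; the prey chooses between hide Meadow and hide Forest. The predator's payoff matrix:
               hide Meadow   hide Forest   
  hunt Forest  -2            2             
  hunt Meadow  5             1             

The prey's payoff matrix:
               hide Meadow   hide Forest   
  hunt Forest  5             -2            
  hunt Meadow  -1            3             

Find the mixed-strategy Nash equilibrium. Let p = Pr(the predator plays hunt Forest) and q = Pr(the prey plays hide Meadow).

In a mixed equilibrium the prey is indifferent between hide Meadow and hide Forest; this condition fixes p.
  the prey's expected payoff from hide Meadow: p·5 + (1−p)·(-1) = 6p - 1
  the prey's expected payoff from hide Forest: p·(-2) + (1−p)·3 = -5p + 3
  6p - 1 = -5p + 3  ⇒  11p = 4  ⇒  p = 4/11.
Set the predator's expected payoff from hunt Forest equal to that from hunt Meadow:
  the predator's payoff to hunt Forest: q·(-2) + (1−q)·2 = -4q + 2
  the predator's payoff to hunt Meadow: q·5 + (1−q)·1 = 4q + 1
  -4q + 2 = 4q + 1  ⇒  -8q = -1  ⇒  q = 1/8.

p = 4/11, q = 1/8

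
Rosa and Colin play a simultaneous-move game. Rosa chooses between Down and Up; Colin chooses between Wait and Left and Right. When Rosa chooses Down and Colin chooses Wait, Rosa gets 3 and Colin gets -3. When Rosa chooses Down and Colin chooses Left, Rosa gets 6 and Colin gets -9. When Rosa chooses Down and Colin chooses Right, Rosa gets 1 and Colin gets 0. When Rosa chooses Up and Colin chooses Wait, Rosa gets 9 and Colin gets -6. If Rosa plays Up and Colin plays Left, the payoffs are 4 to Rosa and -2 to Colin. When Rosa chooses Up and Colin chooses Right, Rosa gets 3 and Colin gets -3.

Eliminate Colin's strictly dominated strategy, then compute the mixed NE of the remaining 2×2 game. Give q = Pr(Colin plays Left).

Colin's strategy Wait is strictly dominated by Right: 0 > -3 and -3 > -6. Eliminate Wait.
Set Rosa's expected payoff from Down equal to that from Up:
  Rosa's payoff from Down: q·6 + (1−q)·1 = 5q + 1
  Rosa's payoff from Up: q·4 + (1−q)·3 = q + 3
  5q + 1 = q + 3  ⇒  4q = 2  ⇒  q = 1/2.

q = 1/2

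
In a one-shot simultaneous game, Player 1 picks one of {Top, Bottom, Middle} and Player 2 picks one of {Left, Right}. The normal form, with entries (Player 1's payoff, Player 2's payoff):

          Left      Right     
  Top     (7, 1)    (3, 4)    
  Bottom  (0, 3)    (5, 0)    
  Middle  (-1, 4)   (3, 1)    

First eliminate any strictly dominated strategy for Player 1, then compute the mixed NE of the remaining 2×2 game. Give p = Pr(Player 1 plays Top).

p = 1/2

Player 1's strategy Middle is strictly dominated by Bottom: 0 > -1 and 5 > 3. Eliminate Middle.
Player 2's indifference between Left and Right determines Player 1's mixing probability p:
  Player 2's expected payoff from Left: p·1 + (1−p)·3 = -2p + 3
  Player 2's expected payoff from Right: p·4 + (1−p)·0 = 4p
  -2p + 3 = 4p  ⇒  -6p = -3  ⇒  p = 1/2.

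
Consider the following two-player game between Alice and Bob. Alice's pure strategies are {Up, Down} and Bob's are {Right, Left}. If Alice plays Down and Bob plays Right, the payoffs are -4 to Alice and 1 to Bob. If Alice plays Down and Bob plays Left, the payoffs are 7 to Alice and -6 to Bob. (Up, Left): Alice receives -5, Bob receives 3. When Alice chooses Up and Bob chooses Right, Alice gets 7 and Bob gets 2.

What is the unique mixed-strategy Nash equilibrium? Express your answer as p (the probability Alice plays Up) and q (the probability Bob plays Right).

Bob's indifference between Right and Left determines Alice's mixing probability p:
  Bob's payoff to Right: p·2 + (1−p)·1 = p + 1
  Bob's payoff to Left: p·3 + (1−p)·(-6) = 9p - 6
  p + 1 = 9p - 6  ⇒  -8p = -7  ⇒  p = 7/8.
In a mixed equilibrium Alice is indifferent between Up and Down; this condition fixes q.
  Alice's payoff from Up: q·7 + (1−q)·(-5) = 12q - 5
  Alice's payoff from Down: q·(-4) + (1−q)·7 = -11q + 7
  12q - 5 = -11q + 7  ⇒  23q = 12  ⇒  q = 12/23.

p = 7/8, q = 12/23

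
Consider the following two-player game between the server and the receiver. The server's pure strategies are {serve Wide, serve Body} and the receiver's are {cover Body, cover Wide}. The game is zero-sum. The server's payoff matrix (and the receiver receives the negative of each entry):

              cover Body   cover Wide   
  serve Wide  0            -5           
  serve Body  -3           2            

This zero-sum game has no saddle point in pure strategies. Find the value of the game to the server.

v = -3/2

The receiver's mix must leave the server indifferent between serve Wide and serve Body.
  the server's payoff to serve Wide: q·0 + (1−q)·(-5) = 5q - 5
  the server's payoff to serve Body: q·(-3) + (1−q)·2 = -5q + 2
  5q - 5 = -5q + 2  ⇒  10q = 7  ⇒  q = 7/10.
The value is the server's expected payoff against this mix (using serve Wide): (7/10)·0 + (3/10)·(-5) = -3/2.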